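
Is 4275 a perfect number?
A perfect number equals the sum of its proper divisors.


Proper divisors of 4275: 1, 3, 5, 9, 15, 19, 25, 45, 57, 75, 95, 171, 225, 285, 475, 855, 1425
Sum = 1 + 3 + 5 + 9 + 15 + 19 + 25 + 45 + 57 + 75 + 95 + 171 + 225 + 285 + 475 + 855 + 1425 = 3785

No, 4275 is not perfect (3785 ≠ 4275)


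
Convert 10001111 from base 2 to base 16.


10001111 (base 2) = 143 (decimal)
143 (decimal) = 8F (base 16)


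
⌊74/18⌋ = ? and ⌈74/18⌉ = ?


74/18 = 4.1111
floor = 4
ceil = 5

floor = 4, ceil = 5


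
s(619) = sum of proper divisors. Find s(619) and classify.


Proper divisors: 1
Sum = 1 = 1
1 < 619 → deficient

s(619) = 1 (deficient)


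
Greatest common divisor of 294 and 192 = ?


294 = 1 * 192 + 102
192 = 1 * 102 + 90
102 = 1 * 90 + 12
90 = 7 * 12 + 6
12 = 2 * 6 + 0
GCD = 6


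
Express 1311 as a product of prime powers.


1311 / 3 = 437
437 / 19 = 23
23 / 23 = 1
1311 = 3 × 19 × 23


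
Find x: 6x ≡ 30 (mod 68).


GCD(6, 68) = 2 divides 30
Divide: 3x ≡ 15 (mod 34)
x ≡ 5 (mod 34)


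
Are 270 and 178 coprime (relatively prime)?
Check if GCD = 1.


Euclidean algorithm:
270 = 1 * 178 + 92
178 = 1 * 92 + 86
92 = 1 * 86 + 6
86 = 14 * 6 + 2
6 = 3 * 2 + 0
GCD(270, 178) = 2

No, not coprime (GCD = 2)


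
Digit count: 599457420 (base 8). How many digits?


599457420 in base 8 = 4356577214
Number of digits = 10

10 digits (base 8)


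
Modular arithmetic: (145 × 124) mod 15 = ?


145 × 124 = 17980
17980 mod 15 = 10


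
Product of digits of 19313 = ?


1 × 9 × 3 × 1 × 3 = 81


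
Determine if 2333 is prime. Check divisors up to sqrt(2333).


Check divisors up to sqrt(2333) = 48.3011
No divisors found.
2333 is prime.

Yes, 2333 is prime


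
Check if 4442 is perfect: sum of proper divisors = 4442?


Proper divisors of 4442: 1, 2, 2221
Sum = 1 + 2 + 2221 = 2224

No, 4442 is not perfect (2224 ≠ 4442)


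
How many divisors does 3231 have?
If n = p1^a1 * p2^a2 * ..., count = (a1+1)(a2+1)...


3231 = 3^2 × 359^1
d(3231) = (2+1) × (1+1) = 6

6 divisors


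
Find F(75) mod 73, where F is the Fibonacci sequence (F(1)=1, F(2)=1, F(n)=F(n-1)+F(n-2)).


F(k) mod 73 for k=1..75:
1, 1, 2, 3, 5, 8, 13, 21, 34, 55, 16, 71, 14, 12, 26, 38, 64, 29, 20, 49, 69, 45, 41, 13, 54, 67, 48, 42, 17, 59, 3, 62, 65, 54, 46, 27, 0, 27, 27, 54, 8, 62, 70, 59, 56, 42, 25, 67, 19, 13, 32, 45, 4, 49, 53, 29, 9, 38, 47, 12, 59, 71, 57, 55, 39, 21, 60, 8, 68, 3, 71, 1, 72, 0, 72
F(75) mod 73 = 72


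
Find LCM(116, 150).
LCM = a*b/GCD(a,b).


GCD(116, 150) = 2
LCM = 116*150/2 = 17400/2 = 8700

LCM = 8700


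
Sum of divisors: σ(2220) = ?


Divisors of 2220: 1, 2, 3, 4, 5, 6, 10, 12, 15, 20, 30, 37, 60, 74, 111, 148, 185, 222, 370, 444, 555, 740, 1110, 2220
Sum = 1 + 2 + 3 + 4 + 5 + 6 + 10 + 12 + 15 + 20 + 30 + 37 + 60 + 74 + 111 + 148 + 185 + 222 + 370 + 444 + 555 + 740 + 1110 + 2220 = 6384

σ(2220) = 6384


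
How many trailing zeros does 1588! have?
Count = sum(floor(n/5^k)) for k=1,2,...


floor(1588/5) = 317
floor(1588/25) = 63
floor(1588/125) = 12
floor(1588/625) = 2
Total = 394

394 trailing zeros


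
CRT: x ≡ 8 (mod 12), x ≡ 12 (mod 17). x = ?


M = 12*17 = 204
M1 = M/12 = 17, M2 = M/17 = 12
M1^(-1) mod 12 = 5, M2^(-1) mod 17 = 10
x = 8*17*5 + 12*12*10 = 2120
2120 mod 204 = 80
Check: 80 mod 12 = 8 ✓, 80 mod 17 = 12 ✓

x ≡ 80 (mod 204)


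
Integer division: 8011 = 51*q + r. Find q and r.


8011 = 51 * 157 + 4
Check: 8007 + 4 = 8011

q = 157, r = 4


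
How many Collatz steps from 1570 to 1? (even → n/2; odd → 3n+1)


1570 → 785 → 2356 → 1178 → 589 → 1768 → 884 → 442 → 221 → 664 → 332 → 166 → 83 → 250 → 125 → 376 → 188 → 94 → 47 → 142 → 71 → 214 → 107 → 322 → 161 → 484 → 242 → 121 → 364 → 182 → 91 → 274 → 137 → 412 → 206 → 103 → 310 → 155 → 466 → 233 → 700 → 350 → 175 → 526 → 263 → 790 → 395 → 1186 → 593 → 1780 → 890 → 445 → 1336 → 668 → 334 → 167 → 502 → 251 → 754 → 377 → 1132 → 566 → 283 → 850 → 425 → 1276 → 638 → 319 → 958 → 479 → 1438 → 719 → 2158 → 1079 → 3238 → 1619 → 4858 → 2429 → 7288 → 3644 → 1822 → 911 → 2734 → 1367 → 4102 → 2051 → 6154 → 3077 → 9232 → 4616 → 2308 → 1154 → 577 → 1732 → 866 → 433 → 1300 → 650 → 325 → 976 → 488 → 244 → 122 → 61 → 184 → 92 → 46 → 23 → 70 → 35 → 106 → 53 → 160 → 80 → 40 → 20 → 10 → 5 → 16 → 8 → 4 → 2 → 1
Total steps = 122

122 steps


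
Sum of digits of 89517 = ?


8 + 9 + 5 + 1 + 7 = 30


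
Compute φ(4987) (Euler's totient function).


4987 = 4987
Prime factors: 4987
φ(4987) = 4987 × (1-1/4987)
= 4987 × 4986/4987 = 4986

φ(4987) = 4986


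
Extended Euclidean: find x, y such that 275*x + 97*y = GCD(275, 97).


Tabular extended Euclidean (each row: r = 275*s + 97*t):
r=275, s=1, t=0
r=97, s=0, t=1
q=2: r=81, s=1, t=-2   [275*(1) + 97*(-2) = 81]
q=1: r=16, s=-1, t=3   [275*(-1) + 97*(3) = 16]
q=5: r=1, s=6, t=-17   [275*(6) + 97*(-17) = 1]
q=16: r=0, s=-97, t=275   [275*(-97) + 97*(275) = 0]
GCD = 1; from the row with r=1: x=6, y=-17
Check: 275*(6) + 97*(-17) = 1650 - 1649 = 1

GCD = 1, x = 6, y = -17


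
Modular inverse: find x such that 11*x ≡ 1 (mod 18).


Use the extended Euclidean algorithm on (18, 11); each row r = 18*s + 11*t:
r=18, s=1, t=0
r=11, s=0, t=1
q=1: r=7, s=1, t=-1   [18*(1) + 11*(-1) = 7]
q=1: r=4, s=-1, t=2   [18*(-1) + 11*(2) = 4]
q=1: r=3, s=2, t=-3   [18*(2) + 11*(-3) = 3]
q=1: r=1, s=-3, t=5   [18*(-3) + 11*(5) = 1]
q=3: r=0, s=11, t=-18   [18*(11) + 11*(-18) = 0]
GCD = 1 with t = 5, so 11*(5) ≡ 1 (mod 18)
Inverse = 5 mod 18 = 5
Check: 11 * 5 = 55 ≡ 1 (mod 18)

11^(-1) ≡ 5 (mod 18)


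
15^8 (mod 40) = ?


15^1 mod 40 = 15
15^2 mod 40 = 25
15^3 mod 40 = 15
15^4 mod 40 = 25
15^5 mod 40 = 15
15^6 mod 40 = 25
15^7 mod 40 = 15
15^8 mod 40 = 25


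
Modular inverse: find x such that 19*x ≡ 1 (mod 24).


Use the extended Euclidean algorithm on (24, 19); each row r = 24*s + 19*t:
r=24, s=1, t=0
r=19, s=0, t=1
q=1: r=5, s=1, t=-1   [24*(1) + 19*(-1) = 5]
q=3: r=4, s=-3, t=4   [24*(-3) + 19*(4) = 4]
q=1: r=1, s=4, t=-5   [24*(4) + 19*(-5) = 1]
q=4: r=0, s=-19, t=24   [24*(-19) + 19*(24) = 0]
GCD = 1 with t = -5, so 19*(-5) ≡ 1 (mod 24)
Inverse = -5 mod 24 = 19
Check: 19 * 19 = 361 ≡ 1 (mod 24)

19^(-1) ≡ 19 (mod 24)


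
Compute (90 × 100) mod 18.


90 × 100 = 9000
9000 mod 18 = 0


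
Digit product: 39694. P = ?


3 × 9 × 6 × 9 × 4 = 5832


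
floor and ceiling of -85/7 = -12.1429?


-85/7 = -12.1429
floor = -13
ceil = -12

floor = -13, ceil = -12


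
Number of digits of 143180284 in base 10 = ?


143180284 has 9 digits in base 10
floor(log10(143180284)) + 1 = floor(8.1559) + 1 = 9

9 digits (base 10)


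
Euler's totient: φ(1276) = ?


1276 = 2^2 × 11 × 29
Prime factors: 2, 11, 29
φ(1276) = 1276 × (1-1/2) × (1-1/11) × (1-1/29)
= 1276 × 1/2 × 10/11 × 28/29 = 560

φ(1276) = 560


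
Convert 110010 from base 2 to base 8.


110010 (base 2) = 50 (decimal)
50 (decimal) = 62 (base 8)


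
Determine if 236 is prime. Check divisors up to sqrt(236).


236 / 2 = 118 (exact division)
236 is NOT prime.

No, 236 is not prime


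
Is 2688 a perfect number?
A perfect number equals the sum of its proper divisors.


Proper divisors of 2688: 1, 2, 3, 4, 6, 7, 8, 12, 14, 16, 21, 24, 28, 32, 42, 48, 56, 64, 84, 96, 112, 128, 168, 192, 224, 336, 384, 448, 672, 896, 1344
Sum = 1 + 2 + 3 + 4 + 6 + 7 + 8 + 12 + 14 + 16 + 21 + 24 + 28 + 32 + 42 + 48 + 56 + 64 + 84 + 96 + 112 + 128 + 168 + 192 + 224 + 336 + 384 + 448 + 672 + 896 + 1344 = 5472

No, 2688 is not perfect (5472 ≠ 2688)


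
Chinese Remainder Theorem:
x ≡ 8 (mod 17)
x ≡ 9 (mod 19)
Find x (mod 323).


M = 17*19 = 323
M1 = M/17 = 19, M2 = M/19 = 17
M1^(-1) mod 17 = 9, M2^(-1) mod 19 = 9
x = 8*19*9 + 9*17*9 = 2745
2745 mod 323 = 161
Check: 161 mod 17 = 8 ✓, 161 mod 19 = 9 ✓

x ≡ 161 (mod 323)


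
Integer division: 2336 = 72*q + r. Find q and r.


2336 = 72 * 32 + 32
Check: 2304 + 32 = 2336

q = 32, r = 32


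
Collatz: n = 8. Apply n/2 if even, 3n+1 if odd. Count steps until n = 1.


8 → 4 → 2 → 1
Total steps = 3

3 steps


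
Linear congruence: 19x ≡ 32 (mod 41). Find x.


GCD(19, 41) = 1, unique solution
a^(-1) mod 41 = 13
x = 13 * 32 mod 41 = 6

x ≡ 6 (mod 41)


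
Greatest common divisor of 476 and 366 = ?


476 = 1 * 366 + 110
366 = 3 * 110 + 36
110 = 3 * 36 + 2
36 = 18 * 2 + 0
GCD = 2


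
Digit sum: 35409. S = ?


3 + 5 + 4 + 0 + 9 = 21


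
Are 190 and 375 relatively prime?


Euclidean algorithm:
375 = 1 * 190 + 185
190 = 1 * 185 + 5
185 = 37 * 5 + 0
GCD(190, 375) = 5

No, not coprime (GCD = 5)


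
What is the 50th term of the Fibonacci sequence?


Sequence: 1, 1, 2, 3, 5, 8, 13, 21, 34, 55, 89, 144, 233, 377, 610, 987, 1597, 2584, 4181, 6765, 10946, 17711, 28657, 46368, 75025, 121393, 196418, 317811, 514229, 832040, 1346269, 2178309, 3524578, 5702887, 9227465, 14930352, 24157817, 39088169, 63245986, 102334155, 165580141, 267914296, 433494437, 701408733, 1134903170, 1836311903, 2971215073, 4807526976, 7778742049, 12586269025
F(50) = 12586269025


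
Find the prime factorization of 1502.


1502 / 2 = 751
751 / 751 = 1
1502 = 2 × 751


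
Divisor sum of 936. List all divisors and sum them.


Divisors of 936: 1, 2, 3, 4, 6, 8, 9, 12, 13, 18, 24, 26, 36, 39, 52, 72, 78, 104, 117, 156, 234, 312, 468, 936
Sum = 1 + 2 + 3 + 4 + 6 + 8 + 9 + 12 + 13 + 18 + 24 + 26 + 36 + 39 + 52 + 72 + 78 + 104 + 117 + 156 + 234 + 312 + 468 + 936 = 2730

σ(936) = 2730


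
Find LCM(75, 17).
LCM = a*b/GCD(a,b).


GCD(75, 17) = 1
LCM = 75*17/1 = 1275/1 = 1275

LCM = 1275


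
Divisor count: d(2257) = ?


2257 = 37^1 × 61^1
d(2257) = (1+1) × (1+1) = 4

4 divisors


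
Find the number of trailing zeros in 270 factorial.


floor(270/5) = 54
floor(270/25) = 10
floor(270/125) = 2
Total = 66

66 trailing zeros


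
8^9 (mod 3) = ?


8^1 mod 3 = 2
8^2 mod 3 = 1
8^3 mod 3 = 2
8^4 mod 3 = 1
8^5 mod 3 = 2
8^6 mod 3 = 1
8^7 mod 3 = 2
8^8 mod 3 = 1
8^9 mod 3 = 2


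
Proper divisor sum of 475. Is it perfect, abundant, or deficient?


Proper divisors: 1, 5, 19, 25, 95
Sum = 1 + 5 + 19 + 25 + 95 = 145
145 < 475 → deficient

s(475) = 145 (deficient)


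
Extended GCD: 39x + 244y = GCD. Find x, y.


Tabular extended Euclidean (each row: r = 39*s + 244*t):
r=39, s=1, t=0
r=244, s=0, t=1
q=0: r=39, s=1, t=0   [39*(1) + 244*(0) = 39]
q=6: r=10, s=-6, t=1   [39*(-6) + 244*(1) = 10]
q=3: r=9, s=19, t=-3   [39*(19) + 244*(-3) = 9]
q=1: r=1, s=-25, t=4   [39*(-25) + 244*(4) = 1]
q=9: r=0, s=244, t=-39   [39*(244) + 244*(-39) = 0]
GCD = 1; from the row with r=1: x=-25, y=4
Check: 39*(-25) + 244*(4) = -975 + 976 = 1

GCD = 1, x = -25, y = 4


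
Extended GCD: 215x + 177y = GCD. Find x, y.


Tabular extended Euclidean (each row: r = 215*s + 177*t):
r=215, s=1, t=0
r=177, s=0, t=1
q=1: r=38, s=1, t=-1   [215*(1) + 177*(-1) = 38]
q=4: r=25, s=-4, t=5   [215*(-4) + 177*(5) = 25]
q=1: r=13, s=5, t=-6   [215*(5) + 177*(-6) = 13]
q=1: r=12, s=-9, t=11   [215*(-9) + 177*(11) = 12]
q=1: r=1, s=14, t=-17   [215*(14) + 177*(-17) = 1]
q=12: r=0, s=-177, t=215   [215*(-177) + 177*(215) = 0]
GCD = 1; from the row with r=1: x=14, y=-17
Check: 215*(14) + 177*(-17) = 3010 - 3009 = 1

GCD = 1, x = 14, y = -17


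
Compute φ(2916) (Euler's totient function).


2916 = 2^2 × 3^6
Prime factors: 2, 3
φ(2916) = 2916 × (1-1/2) × (1-1/3)
= 2916 × 1/2 × 2/3 = 972

φ(2916) = 972


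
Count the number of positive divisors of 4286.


4286 = 2^1 × 2143^1
d(4286) = (1+1) × (1+1) = 4

4 divisors


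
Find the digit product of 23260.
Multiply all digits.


2 × 3 × 2 × 6 × 0 = 0


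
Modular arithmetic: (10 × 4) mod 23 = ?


10 × 4 = 40
40 mod 23 = 17


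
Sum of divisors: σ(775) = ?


Divisors of 775: 1, 5, 25, 31, 155, 775
Sum = 1 + 5 + 25 + 31 + 155 + 775 = 992

σ(775) = 992


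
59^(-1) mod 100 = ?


Use the extended Euclidean algorithm on (100, 59); each row r = 100*s + 59*t:
r=100, s=1, t=0
r=59, s=0, t=1
q=1: r=41, s=1, t=-1   [100*(1) + 59*(-1) = 41]
q=1: r=18, s=-1, t=2   [100*(-1) + 59*(2) = 18]
q=2: r=5, s=3, t=-5   [100*(3) + 59*(-5) = 5]
q=3: r=3, s=-10, t=17   [100*(-10) + 59*(17) = 3]
q=1: r=2, s=13, t=-22   [100*(13) + 59*(-22) = 2]
q=1: r=1, s=-23, t=39   [100*(-23) + 59*(39) = 1]
q=2: r=0, s=59, t=-100   [100*(59) + 59*(-100) = 0]
GCD = 1 with t = 39, so 59*(39) ≡ 1 (mod 100)
Inverse = 39 mod 100 = 39
Check: 59 * 39 = 2301 ≡ 1 (mod 100)

59^(-1) ≡ 39 (mod 100)


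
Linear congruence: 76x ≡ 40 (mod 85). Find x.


GCD(76, 85) = 1, unique solution
a^(-1) mod 85 = 66
x = 66 * 40 mod 85 = 5

x ≡ 5 (mod 85)


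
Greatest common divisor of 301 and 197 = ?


301 = 1 * 197 + 104
197 = 1 * 104 + 93
104 = 1 * 93 + 11
93 = 8 * 11 + 5
11 = 2 * 5 + 1
5 = 5 * 1 + 0
GCD = 1


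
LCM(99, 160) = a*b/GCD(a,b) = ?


GCD(99, 160) = 1
LCM = 99*160/1 = 15840/1 = 15840

LCM = 15840


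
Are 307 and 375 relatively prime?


Euclidean algorithm:
375 = 1 * 307 + 68
307 = 4 * 68 + 35
68 = 1 * 35 + 33
35 = 1 * 33 + 2
33 = 16 * 2 + 1
2 = 2 * 1 + 0
GCD(307, 375) = 1

Yes, coprime (GCD = 1)


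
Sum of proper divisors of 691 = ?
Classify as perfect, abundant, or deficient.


Proper divisors: 1
Sum = 1 = 1
1 < 691 → deficient

s(691) = 1 (deficient)


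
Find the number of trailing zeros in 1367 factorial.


floor(1367/5) = 273
floor(1367/25) = 54
floor(1367/125) = 10
floor(1367/625) = 2
Total = 339

339 trailing zeros


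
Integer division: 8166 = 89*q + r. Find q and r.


8166 = 89 * 91 + 67
Check: 8099 + 67 = 8166

q = 91, r = 67


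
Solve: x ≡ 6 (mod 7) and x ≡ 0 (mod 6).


M = 7*6 = 42
M1 = M/7 = 6, M2 = M/6 = 7
M1^(-1) mod 7 = 6, M2^(-1) mod 6 = 1
x = 6*6*6 + 0*7*1 = 216
216 mod 42 = 6
Check: 6 mod 7 = 6 ✓, 6 mod 6 = 0 ✓

x ≡ 6 (mod 42)


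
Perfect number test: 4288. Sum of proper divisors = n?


Proper divisors of 4288: 1, 2, 4, 8, 16, 32, 64, 67, 134, 268, 536, 1072, 2144
Sum = 1 + 2 + 4 + 8 + 16 + 32 + 64 + 67 + 134 + 268 + 536 + 1072 + 2144 = 4348

No, 4288 is not perfect (4348 ≠ 4288)


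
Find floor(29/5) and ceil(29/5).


29/5 = 5.8000
floor = 5
ceil = 6

floor = 5, ceil = 6


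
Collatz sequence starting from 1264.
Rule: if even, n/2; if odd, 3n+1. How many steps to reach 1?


1264 → 632 → 316 → 158 → 79 → 238 → 119 → 358 → 179 → 538 → 269 → 808 → 404 → 202 → 101 → 304 → 152 → 76 → 38 → 19 → 58 → 29 → 88 → 44 → 22 → 11 → 34 → 17 → 52 → 26 → 13 → 40 → 20 → 10 → 5 → 16 → 8 → 4 → 2 → 1
Total steps = 39

39 steps


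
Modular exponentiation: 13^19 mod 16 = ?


13^1 mod 16 = 13
13^2 mod 16 = 9
13^3 mod 16 = 5
13^4 mod 16 = 1
13^5 mod 16 = 13
13^6 mod 16 = 9
13^7 mod 16 = 5
13^8 mod 16 = 1
13^9 mod 16 = 13
13^10 mod 16 = 9
13^11 mod 16 = 5
13^12 mod 16 = 1
13^13 mod 16 = 13
13^14 mod 16 = 9
13^15 mod 16 = 5
13^16 mod 16 = 1
13^17 mod 16 = 13
13^18 mod 16 = 9
13^19 mod 16 = 5


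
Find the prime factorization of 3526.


3526 / 2 = 1763
1763 / 41 = 43
43 / 43 = 1
3526 = 2 × 41 × 43


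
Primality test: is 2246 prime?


2246 / 2 = 1123 (exact division)
2246 is NOT prime.

No, 2246 is not prime


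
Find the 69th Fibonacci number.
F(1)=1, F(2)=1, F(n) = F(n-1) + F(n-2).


Sequence: 1, 1, 2, 3, 5, 8, 13, 21, 34, 55, 89, 144, 233, 377, 610, 987, 1597, 2584, 4181, 6765, 10946, 17711, 28657, 46368, 75025, 121393, 196418, 317811, 514229, 832040, 1346269, 2178309, 3524578, 5702887, 9227465, 14930352, 24157817, 39088169, 63245986, 102334155, 165580141, 267914296, 433494437, 701408733, 1134903170, 1836311903, 2971215073, 4807526976, 7778742049, 12586269025, 20365011074, 32951280099, 53316291173, 86267571272, 139583862445, 225851433717, 365435296162, 591286729879, 956722026041, 1548008755920, 2504730781961, 4052739537881, 6557470319842, 10610209857723, 17167680177565, 27777890035288, 44945570212853, 72723460248141, 117669030460994
F(69) = 117669030460994


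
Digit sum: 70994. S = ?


7 + 0 + 9 + 9 + 4 = 29


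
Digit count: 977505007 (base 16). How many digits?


977505007 in base 16 = 3A438AEF
Number of digits = 8

8 digits (base 16)


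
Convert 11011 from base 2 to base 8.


11011 (base 2) = 27 (decimal)
27 (decimal) = 33 (base 8)


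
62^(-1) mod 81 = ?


Use the extended Euclidean algorithm on (81, 62); each row r = 81*s + 62*t:
r=81, s=1, t=0
r=62, s=0, t=1
q=1: r=19, s=1, t=-1   [81*(1) + 62*(-1) = 19]
q=3: r=5, s=-3, t=4   [81*(-3) + 62*(4) = 5]
q=3: r=4, s=10, t=-13   [81*(10) + 62*(-13) = 4]
q=1: r=1, s=-13, t=17   [81*(-13) + 62*(17) = 1]
q=4: r=0, s=62, t=-81   [81*(62) + 62*(-81) = 0]
GCD = 1 with t = 17, so 62*(17) ≡ 1 (mod 81)
Inverse = 17 mod 81 = 17
Check: 62 * 17 = 1054 ≡ 1 (mod 81)

62^(-1) ≡ 17 (mod 81)


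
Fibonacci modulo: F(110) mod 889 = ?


F(k) mod 889 for k=1..110:
1, 1, 2, 3, 5, 8, 13, 21, 34, 55, 89, 144, 233, 377, 610, 98, 708, 806, 625, 542, 278, 820, 209, 140, 349, 489, 838, 438, 387, 825, 323, 259, 582, 841, 534, 486, 131, 617, 748, 476, 335, 811, 257, 179, 436, 615, 162, 777, 50, 827, 877, 815, 803, 729, 643, 483, 237, 720, 68, 788, 856, 755, 722, 588, 421, 120, 541, 661, 313, 85, 398, 483, 881, 475, 467, 53, 520, 573, 204, 777, 92, 869, 72, 52, 124, 176, 300, 476, 776, 363, 250, 613, 863, 587, 561, 259, 820, 190, 121, 311, 432, 743, 286, 140, 426, 566, 103, 669, 772, 552
F(110) mod 889 = 552


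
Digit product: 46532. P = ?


4 × 6 × 5 × 3 × 2 = 720


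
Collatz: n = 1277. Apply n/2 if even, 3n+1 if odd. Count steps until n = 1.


1277 → 3832 → 1916 → 958 → 479 → 1438 → 719 → 2158 → 1079 → 3238 → 1619 → 4858 → 2429 → 7288 → 3644 → 1822 → 911 → 2734 → 1367 → 4102 → 2051 → 6154 → 3077 → 9232 → 4616 → 2308 → 1154 → 577 → 1732 → 866 → 433 → 1300 → 650 → 325 → 976 → 488 → 244 → 122 → 61 → 184 → 92 → 46 → 23 → 70 → 35 → 106 → 53 → 160 → 80 → 40 → 20 → 10 → 5 → 16 → 8 → 4 → 2 → 1
Total steps = 57

57 steps


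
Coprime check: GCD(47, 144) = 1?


Euclidean algorithm:
144 = 3 * 47 + 3
47 = 15 * 3 + 2
3 = 1 * 2 + 1
2 = 2 * 1 + 0
GCD(47, 144) = 1

Yes, coprime (GCD = 1)


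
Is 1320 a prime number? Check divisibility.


1320 / 2 = 660 (exact division)
1320 is NOT prime.

No, 1320 is not prime


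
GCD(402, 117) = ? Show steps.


402 = 3 * 117 + 51
117 = 2 * 51 + 15
51 = 3 * 15 + 6
15 = 2 * 6 + 3
6 = 2 * 3 + 0
GCD = 3


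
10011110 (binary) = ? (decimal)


10011110 (base 2) = 158 (decimal)
158 (decimal) = 158 (base 10)


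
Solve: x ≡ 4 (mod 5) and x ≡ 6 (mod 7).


M = 5*7 = 35
M1 = M/5 = 7, M2 = M/7 = 5
M1^(-1) mod 5 = 3, M2^(-1) mod 7 = 3
x = 4*7*3 + 6*5*3 = 174
174 mod 35 = 34
Check: 34 mod 5 = 4 ✓, 34 mod 7 = 6 ✓

x ≡ 34 (mod 35)


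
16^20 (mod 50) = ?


16^1 mod 50 = 16
16^2 mod 50 = 6
16^3 mod 50 = 46
16^4 mod 50 = 36
16^5 mod 50 = 26
16^6 mod 50 = 16
16^7 mod 50 = 6
16^8 mod 50 = 46
16^9 mod 50 = 36
16^10 mod 50 = 26
16^11 mod 50 = 16
16^12 mod 50 = 6
16^13 mod 50 = 46
16^14 mod 50 = 36
16^15 mod 50 = 26
16^16 mod 50 = 16
16^17 mod 50 = 6
16^18 mod 50 = 46
16^19 mod 50 = 36
16^20 mod 50 = 26


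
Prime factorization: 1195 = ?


1195 / 5 = 239
239 / 239 = 1
1195 = 5 × 239


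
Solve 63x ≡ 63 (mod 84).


GCD(63, 84) = 21 divides 63
Divide: 3x ≡ 3 (mod 4)
x ≡ 1 (mod 4)


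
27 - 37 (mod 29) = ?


27 - 37 = -10
-10 mod 29 = 19


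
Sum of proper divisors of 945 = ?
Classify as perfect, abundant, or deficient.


Proper divisors: 1, 3, 5, 7, 9, 15, 21, 27, 35, 45, 63, 105, 135, 189, 315
Sum = 1 + 3 + 5 + 7 + 9 + 15 + 21 + 27 + 35 + 45 + 63 + 105 + 135 + 189 + 315 = 975
975 > 945 → abundant

s(945) = 975 (abundant)


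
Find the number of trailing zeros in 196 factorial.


floor(196/5) = 39
floor(196/25) = 7
floor(196/125) = 1
Total = 47

47 trailing zeros


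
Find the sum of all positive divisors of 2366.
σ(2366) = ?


Divisors of 2366: 1, 2, 7, 13, 14, 26, 91, 169, 182, 338, 1183, 2366
Sum = 1 + 2 + 7 + 13 + 14 + 26 + 91 + 169 + 182 + 338 + 1183 + 2366 = 4392

σ(2366) = 4392


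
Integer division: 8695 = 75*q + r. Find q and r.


8695 = 75 * 115 + 70
Check: 8625 + 70 = 8695

q = 115, r = 70


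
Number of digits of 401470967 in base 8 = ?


401470967 in base 8 = 2773372767
Number of digits = 10

10 digits (base 8)


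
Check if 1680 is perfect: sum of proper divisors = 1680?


Proper divisors of 1680: 1, 2, 3, 4, 5, 6, 7, 8, 10, 12, 14, 15, 16, 20, 21, 24, 28, 30, 35, 40, 42, 48, 56, 60, 70, 80, 84, 105, 112, 120, 140, 168, 210, 240, 280, 336, 420, 560, 840
Sum = 1 + 2 + 3 + 4 + 5 + 6 + 7 + 8 + 10 + 12 + 14 + 15 + 16 + 20 + 21 + 24 + 28 + 30 + 35 + 40 + 42 + 48 + 56 + 60 + 70 + 80 + 84 + 105 + 112 + 120 + 140 + 168 + 210 + 240 + 280 + 336 + 420 + 560 + 840 = 4272

No, 1680 is not perfect (4272 ≠ 1680)


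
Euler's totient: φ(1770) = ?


1770 = 2 × 3 × 5 × 59
Prime factors: 2, 3, 5, 59
φ(1770) = 1770 × (1-1/2) × (1-1/3) × (1-1/5) × (1-1/59)
= 1770 × 1/2 × 2/3 × 4/5 × 58/59 = 464

φ(1770) = 464


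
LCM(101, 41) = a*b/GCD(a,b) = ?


GCD(101, 41) = 1
LCM = 101*41/1 = 4141/1 = 4141

LCM = 4141


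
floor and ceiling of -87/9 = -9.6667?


-87/9 = -9.6667
floor = -10
ceil = -9

floor = -10, ceil = -9


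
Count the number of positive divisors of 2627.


2627 = 37^1 × 71^1
d(2627) = (1+1) × (1+1) = 4

4 divisors


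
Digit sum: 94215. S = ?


9 + 4 + 2 + 1 + 5 = 21


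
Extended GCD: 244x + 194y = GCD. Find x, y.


Tabular extended Euclidean (each row: r = 244*s + 194*t):
r=244, s=1, t=0
r=194, s=0, t=1
q=1: r=50, s=1, t=-1   [244*(1) + 194*(-1) = 50]
q=3: r=44, s=-3, t=4   [244*(-3) + 194*(4) = 44]
q=1: r=6, s=4, t=-5   [244*(4) + 194*(-5) = 6]
q=7: r=2, s=-31, t=39   [244*(-31) + 194*(39) = 2]
q=3: r=0, s=97, t=-122   [244*(97) + 194*(-122) = 0]
GCD = 2; from the row with r=2: x=-31, y=39
Check: 244*(-31) + 194*(39) = -7564 + 7566 = 2

GCD = 2, x = -31, y = 39


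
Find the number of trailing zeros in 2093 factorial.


floor(2093/5) = 418
floor(2093/25) = 83
floor(2093/125) = 16
floor(2093/625) = 3
Total = 520

520 trailing zeros


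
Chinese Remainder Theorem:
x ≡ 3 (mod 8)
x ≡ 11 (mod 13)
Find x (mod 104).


M = 8*13 = 104
M1 = M/8 = 13, M2 = M/13 = 8
M1^(-1) mod 8 = 5, M2^(-1) mod 13 = 5
x = 3*13*5 + 11*8*5 = 635
635 mod 104 = 11
Check: 11 mod 8 = 3 ✓, 11 mod 13 = 11 ✓

x ≡ 11 (mod 104)


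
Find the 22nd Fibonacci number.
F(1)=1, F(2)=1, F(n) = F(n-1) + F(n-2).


Sequence: 1, 1, 2, 3, 5, 8, 13, 21, 34, 55, 89, 144, 233, 377, 610, 987, 1597, 2584, 4181, 6765, 10946, 17711
F(22) = 17711


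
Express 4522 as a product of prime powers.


4522 / 2 = 2261
2261 / 7 = 323
323 / 17 = 19
19 / 19 = 1
4522 = 2 × 7 × 17 × 19


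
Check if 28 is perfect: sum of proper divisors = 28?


Proper divisors of 28: 1, 2, 4, 7, 14
Sum = 1 + 2 + 4 + 7 + 14 = 28

Yes, 28 is perfect (28 = 28)


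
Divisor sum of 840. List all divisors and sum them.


Divisors of 840: 1, 2, 3, 4, 5, 6, 7, 8, 10, 12, 14, 15, 20, 21, 24, 28, 30, 35, 40, 42, 56, 60, 70, 84, 105, 120, 140, 168, 210, 280, 420, 840
Sum = 1 + 2 + 3 + 4 + 5 + 6 + 7 + 8 + 10 + 12 + 14 + 15 + 20 + 21 + 24 + 28 + 30 + 35 + 40 + 42 + 56 + 60 + 70 + 84 + 105 + 120 + 140 + 168 + 210 + 280 + 420 + 840 = 2880

σ(840) = 2880


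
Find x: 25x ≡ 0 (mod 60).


GCD(25, 60) = 5 divides 0
Divide: 5x ≡ 0 (mod 12)
x ≡ 0 (mod 12)


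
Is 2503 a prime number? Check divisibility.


Check divisors up to sqrt(2503) = 50.0300
No divisors found.
2503 is prime.

Yes, 2503 is prime


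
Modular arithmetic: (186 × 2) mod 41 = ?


186 × 2 = 372
372 mod 41 = 3


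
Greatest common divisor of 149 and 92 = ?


149 = 1 * 92 + 57
92 = 1 * 57 + 35
57 = 1 * 35 + 22
35 = 1 * 22 + 13
22 = 1 * 13 + 9
13 = 1 * 9 + 4
9 = 2 * 4 + 1
4 = 4 * 1 + 0
GCD = 1


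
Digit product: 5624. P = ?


5 × 6 × 2 × 4 = 240


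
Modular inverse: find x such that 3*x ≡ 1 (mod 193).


Use the extended Euclidean algorithm on (193, 3); each row r = 193*s + 3*t:
r=193, s=1, t=0
r=3, s=0, t=1
q=64: r=1, s=1, t=-64   [193*(1) + 3*(-64) = 1]
q=3: r=0, s=-3, t=193   [193*(-3) + 3*(193) = 0]
GCD = 1 with t = -64, so 3*(-64) ≡ 1 (mod 193)
Inverse = -64 mod 193 = 129
Check: 3 * 129 = 387 ≡ 1 (mod 193)

3^(-1) ≡ 129 (mod 193)


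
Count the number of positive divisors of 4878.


4878 = 2^1 × 3^2 × 271^1
d(4878) = (1+1) × (2+1) × (1+1) = 12

12 divisors


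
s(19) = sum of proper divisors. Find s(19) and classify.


Proper divisors: 1
Sum = 1 = 1
1 < 19 → deficient

s(19) = 1 (deficient)


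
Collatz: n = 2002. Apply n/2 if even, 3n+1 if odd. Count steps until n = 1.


2002 → 1001 → 3004 → 1502 → 751 → 2254 → 1127 → 3382 → 1691 → 5074 → 2537 → 7612 → 3806 → 1903 → 5710 → 2855 → 8566 → 4283 → 12850 → 6425 → 19276 → 9638 → 4819 → 14458 → 7229 → 21688 → 10844 → 5422 → 2711 → 8134 → 4067 → 12202 → 6101 → 18304 → 9152 → 4576 → 2288 → 1144 → 572 → 286 → 143 → 430 → 215 → 646 → 323 → 970 → 485 → 1456 → 728 → 364 → 182 → 91 → 274 → 137 → 412 → 206 → 103 → 310 → 155 → 466 → 233 → 700 → 350 → 175 → 526 → 263 → 790 → 395 → 1186 → 593 → 1780 → 890 → 445 → 1336 → 668 → 334 → 167 → 502 → 251 → 754 → 377 → 1132 → 566 → 283 → 850 → 425 → 1276 → 638 → 319 → 958 → 479 → 1438 → 719 → 2158 → 1079 → 3238 → 1619 → 4858 → 2429 → 7288 → 3644 → 1822 → 911 → 2734 → 1367 → 4102 → 2051 → 6154 → 3077 → 9232 → 4616 → 2308 → 1154 → 577 → 1732 → 866 → 433 → 1300 → 650 → 325 → 976 → 488 → 244 → 122 → 61 → 184 → 92 → 46 → 23 → 70 → 35 → 106 → 53 → 160 → 80 → 40 → 20 → 10 → 5 → 16 → 8 → 4 → 2 → 1
Total steps = 143

143 steps


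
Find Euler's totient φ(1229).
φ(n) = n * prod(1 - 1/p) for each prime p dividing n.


1229 = 1229
Prime factors: 1229
φ(1229) = 1229 × (1-1/1229)
= 1229 × 1228/1229 = 1228

φ(1229) = 1228


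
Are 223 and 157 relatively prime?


Euclidean algorithm:
223 = 1 * 157 + 66
157 = 2 * 66 + 25
66 = 2 * 25 + 16
25 = 1 * 16 + 9
16 = 1 * 9 + 7
9 = 1 * 7 + 2
7 = 3 * 2 + 1
2 = 2 * 1 + 0
GCD(223, 157) = 1

Yes, coprime (GCD = 1)


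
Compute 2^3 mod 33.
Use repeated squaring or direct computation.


2^1 mod 33 = 2
2^2 mod 33 = 4
2^3 mod 33 = 8


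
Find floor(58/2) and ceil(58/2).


58/2 = 29.0000
floor = 29
ceil = 29

floor = 29, ceil = 29


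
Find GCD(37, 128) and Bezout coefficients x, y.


Tabular extended Euclidean (each row: r = 37*s + 128*t):
r=37, s=1, t=0
r=128, s=0, t=1
q=0: r=37, s=1, t=0   [37*(1) + 128*(0) = 37]
q=3: r=17, s=-3, t=1   [37*(-3) + 128*(1) = 17]
q=2: r=3, s=7, t=-2   [37*(7) + 128*(-2) = 3]
q=5: r=2, s=-38, t=11   [37*(-38) + 128*(11) = 2]
q=1: r=1, s=45, t=-13   [37*(45) + 128*(-13) = 1]
q=2: r=0, s=-128, t=37   [37*(-128) + 128*(37) = 0]
GCD = 1; from the row with r=1: x=45, y=-13
Check: 37*(45) + 128*(-13) = 1665 - 1664 = 1

GCD = 1, x = 45, y = -13


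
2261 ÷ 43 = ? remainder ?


2261 = 43 * 52 + 25
Check: 2236 + 25 = 2261

q = 52, r = 25


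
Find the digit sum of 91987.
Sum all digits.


9 + 1 + 9 + 8 + 7 = 34


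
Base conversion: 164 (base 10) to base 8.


164 (base 10) = 164 (decimal)
164 (decimal) = 244 (base 8)


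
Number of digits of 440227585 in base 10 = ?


440227585 has 9 digits in base 10
floor(log10(440227585)) + 1 = floor(8.6437) + 1 = 9

9 digits (base 10)


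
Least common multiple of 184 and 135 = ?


GCD(184, 135) = 1
LCM = 184*135/1 = 24840/1 = 24840

LCM = 24840


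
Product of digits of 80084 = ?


8 × 0 × 0 × 8 × 4 = 0


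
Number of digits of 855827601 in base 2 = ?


855827601 in base 2 = 110011000000101110010010010001
Number of digits = 30

30 digits (base 2)


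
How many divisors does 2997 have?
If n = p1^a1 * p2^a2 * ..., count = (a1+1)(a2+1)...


2997 = 3^4 × 37^1
d(2997) = (4+1) × (1+1) = 10

10 divisors


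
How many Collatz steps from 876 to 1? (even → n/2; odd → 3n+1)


876 → 438 → 219 → 658 → 329 → 988 → 494 → 247 → 742 → 371 → 1114 → 557 → 1672 → 836 → 418 → 209 → 628 → 314 → 157 → 472 → 236 → 118 → 59 → 178 → 89 → 268 → 134 → 67 → 202 → 101 → 304 → 152 → 76 → 38 → 19 → 58 → 29 → 88 → 44 → 22 → 11 → 34 → 17 → 52 → 26 → 13 → 40 → 20 → 10 → 5 → 16 → 8 → 4 → 2 → 1
Total steps = 54

54 steps


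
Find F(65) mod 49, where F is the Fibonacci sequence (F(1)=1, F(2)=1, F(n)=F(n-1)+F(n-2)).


F(k) mod 49 for k=1..65:
1, 1, 2, 3, 5, 8, 13, 21, 34, 6, 40, 46, 37, 34, 22, 7, 29, 36, 16, 3, 19, 22, 41, 14, 6, 20, 26, 46, 23, 20, 43, 14, 8, 22, 30, 3, 33, 36, 20, 7, 27, 34, 12, 46, 9, 6, 15, 21, 36, 8, 44, 3, 47, 1, 48, 0, 48, 48, 47, 46, 44, 41, 36, 28, 15
F(65) mod 49 = 15


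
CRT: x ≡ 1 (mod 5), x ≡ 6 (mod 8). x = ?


M = 5*8 = 40
M1 = M/5 = 8, M2 = M/8 = 5
M1^(-1) mod 5 = 2, M2^(-1) mod 8 = 5
x = 1*8*2 + 6*5*5 = 166
166 mod 40 = 6
Check: 6 mod 5 = 1 ✓, 6 mod 8 = 6 ✓

x ≡ 6 (mod 40)


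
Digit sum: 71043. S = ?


7 + 1 + 0 + 4 + 3 = 15


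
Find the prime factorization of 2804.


2804 / 2 = 1402
1402 / 2 = 701
701 / 701 = 1
2804 = 2^2 × 701


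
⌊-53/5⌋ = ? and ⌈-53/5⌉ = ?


-53/5 = -10.6000
floor = -11
ceil = -10

floor = -11, ceil = -10


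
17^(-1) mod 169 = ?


Use the extended Euclidean algorithm on (169, 17); each row r = 169*s + 17*t:
r=169, s=1, t=0
r=17, s=0, t=1
q=9: r=16, s=1, t=-9   [169*(1) + 17*(-9) = 16]
q=1: r=1, s=-1, t=10   [169*(-1) + 17*(10) = 1]
q=16: r=0, s=17, t=-169   [169*(17) + 17*(-169) = 0]
GCD = 1 with t = 10, so 17*(10) ≡ 1 (mod 169)
Inverse = 10 mod 169 = 10
Check: 17 * 10 = 170 ≡ 1 (mod 169)

17^(-1) ≡ 10 (mod 169)


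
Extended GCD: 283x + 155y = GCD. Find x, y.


Tabular extended Euclidean (each row: r = 283*s + 155*t):
r=283, s=1, t=0
r=155, s=0, t=1
q=1: r=128, s=1, t=-1   [283*(1) + 155*(-1) = 128]
q=1: r=27, s=-1, t=2   [283*(-1) + 155*(2) = 27]
q=4: r=20, s=5, t=-9   [283*(5) + 155*(-9) = 20]
q=1: r=7, s=-6, t=11   [283*(-6) + 155*(11) = 7]
q=2: r=6, s=17, t=-31   [283*(17) + 155*(-31) = 6]
q=1: r=1, s=-23, t=42   [283*(-23) + 155*(42) = 1]
q=6: r=0, s=155, t=-283   [283*(155) + 155*(-283) = 0]
GCD = 1; from the row with r=1: x=-23, y=42
Check: 283*(-23) + 155*(42) = -6509 + 6510 = 1

GCD = 1, x = -23, y = 42


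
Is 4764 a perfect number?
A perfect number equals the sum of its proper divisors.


Proper divisors of 4764: 1, 2, 3, 4, 6, 12, 397, 794, 1191, 1588, 2382
Sum = 1 + 2 + 3 + 4 + 6 + 12 + 397 + 794 + 1191 + 1588 + 2382 = 6380

No, 4764 is not perfect (6380 ≠ 4764)


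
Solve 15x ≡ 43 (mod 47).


GCD(15, 47) = 1, unique solution
a^(-1) mod 47 = 22
x = 22 * 43 mod 47 = 6

x ≡ 6 (mod 47)


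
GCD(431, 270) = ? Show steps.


431 = 1 * 270 + 161
270 = 1 * 161 + 109
161 = 1 * 109 + 52
109 = 2 * 52 + 5
52 = 10 * 5 + 2
5 = 2 * 2 + 1
2 = 2 * 1 + 0
GCD = 1


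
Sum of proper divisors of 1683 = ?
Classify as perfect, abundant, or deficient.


Proper divisors: 1, 3, 9, 11, 17, 33, 51, 99, 153, 187, 561
Sum = 1 + 3 + 9 + 11 + 17 + 33 + 51 + 99 + 153 + 187 + 561 = 1125
1125 < 1683 → deficient

s(1683) = 1125 (deficient)


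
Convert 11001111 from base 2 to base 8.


11001111 (base 2) = 207 (decimal)
207 (decimal) = 317 (base 8)


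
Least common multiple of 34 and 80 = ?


GCD(34, 80) = 2
LCM = 34*80/2 = 2720/2 = 1360

LCM = 1360


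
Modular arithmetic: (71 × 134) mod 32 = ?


71 × 134 = 9514
9514 mod 32 = 10


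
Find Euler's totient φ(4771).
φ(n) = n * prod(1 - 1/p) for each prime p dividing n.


4771 = 13 × 367
Prime factors: 13, 367
φ(4771) = 4771 × (1-1/13) × (1-1/367)
= 4771 × 12/13 × 366/367 = 4392

φ(4771) = 4392


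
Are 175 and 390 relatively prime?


Euclidean algorithm:
390 = 2 * 175 + 40
175 = 4 * 40 + 15
40 = 2 * 15 + 10
15 = 1 * 10 + 5
10 = 2 * 5 + 0
GCD(175, 390) = 5

No, not coprime (GCD = 5)


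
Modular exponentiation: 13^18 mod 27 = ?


13^1 mod 27 = 13
13^2 mod 27 = 7
13^3 mod 27 = 10
13^4 mod 27 = 22
13^5 mod 27 = 16
13^6 mod 27 = 19
13^7 mod 27 = 4
13^8 mod 27 = 25
13^9 mod 27 = 1
13^10 mod 27 = 13
13^11 mod 27 = 7
13^12 mod 27 = 10
13^13 mod 27 = 22
13^14 mod 27 = 16
13^15 mod 27 = 19
13^16 mod 27 = 4
13^17 mod 27 = 25
13^18 mod 27 = 1


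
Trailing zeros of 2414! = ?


floor(2414/5) = 482
floor(2414/25) = 96
floor(2414/125) = 19
floor(2414/625) = 3
Total = 600

600 trailing zeros


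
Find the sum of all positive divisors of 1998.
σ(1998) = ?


Divisors of 1998: 1, 2, 3, 6, 9, 18, 27, 37, 54, 74, 111, 222, 333, 666, 999, 1998
Sum = 1 + 2 + 3 + 6 + 9 + 18 + 27 + 37 + 54 + 74 + 111 + 222 + 333 + 666 + 999 + 1998 = 4560

σ(1998) = 4560


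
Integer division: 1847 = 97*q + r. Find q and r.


1847 = 97 * 19 + 4
Check: 1843 + 4 = 1847

q = 19, r = 4


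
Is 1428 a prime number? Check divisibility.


1428 / 2 = 714 (exact division)
1428 is NOT prime.

No, 1428 is not prime


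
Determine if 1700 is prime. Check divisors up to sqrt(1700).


1700 / 2 = 850 (exact division)
1700 is NOT prime.

No, 1700 is not prime


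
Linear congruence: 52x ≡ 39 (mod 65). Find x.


GCD(52, 65) = 13 divides 39
Divide: 4x ≡ 3 (mod 5)
x ≡ 2 (mod 5)


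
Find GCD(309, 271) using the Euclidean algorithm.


309 = 1 * 271 + 38
271 = 7 * 38 + 5
38 = 7 * 5 + 3
5 = 1 * 3 + 2
3 = 1 * 2 + 1
2 = 2 * 1 + 0
GCD = 1


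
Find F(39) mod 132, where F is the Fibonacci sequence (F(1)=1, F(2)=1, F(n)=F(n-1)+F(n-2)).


F(k) mod 132 for k=1..39:
1, 1, 2, 3, 5, 8, 13, 21, 34, 55, 89, 12, 101, 113, 82, 63, 13, 76, 89, 33, 122, 23, 13, 36, 49, 85, 2, 87, 89, 44, 1, 45, 46, 91, 5, 96, 101, 65, 34
F(39) mod 132 = 34


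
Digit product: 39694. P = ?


3 × 9 × 6 × 9 × 4 = 5832


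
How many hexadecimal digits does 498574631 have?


498574631 in base 16 = 1DB7A527
Number of digits = 8

8 digits (base 16)


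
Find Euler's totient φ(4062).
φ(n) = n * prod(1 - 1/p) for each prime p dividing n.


4062 = 2 × 3 × 677
Prime factors: 2, 3, 677
φ(4062) = 4062 × (1-1/2) × (1-1/3) × (1-1/677)
= 4062 × 1/2 × 2/3 × 676/677 = 1352

φ(4062) = 1352


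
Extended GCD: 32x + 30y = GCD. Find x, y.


Tabular extended Euclidean (each row: r = 32*s + 30*t):
r=32, s=1, t=0
r=30, s=0, t=1
q=1: r=2, s=1, t=-1   [32*(1) + 30*(-1) = 2]
q=15: r=0, s=-15, t=16   [32*(-15) + 30*(16) = 0]
GCD = 2; from the row with r=2: x=1, y=-1
Check: 32*(1) + 30*(-1) = 32 - 30 = 2

GCD = 2, x = 1, y = -1


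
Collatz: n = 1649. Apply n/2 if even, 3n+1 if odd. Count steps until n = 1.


1649 → 4948 → 2474 → 1237 → 3712 → 1856 → 928 → 464 → 232 → 116 → 58 → 29 → 88 → 44 → 22 → 11 → 34 → 17 → 52 → 26 → 13 → 40 → 20 → 10 → 5 → 16 → 8 → 4 → 2 → 1
Total steps = 29

29 steps


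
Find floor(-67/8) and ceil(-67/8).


-67/8 = -8.3750
floor = -9
ceil = -8

floor = -9, ceil = -8


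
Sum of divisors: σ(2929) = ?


Divisors of 2929: 1, 29, 101, 2929
Sum = 1 + 29 + 101 + 2929 = 3060

σ(2929) = 3060


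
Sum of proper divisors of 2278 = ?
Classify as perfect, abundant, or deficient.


Proper divisors: 1, 2, 17, 34, 67, 134, 1139
Sum = 1 + 2 + 17 + 34 + 67 + 134 + 1139 = 1394
1394 < 2278 → deficient

s(2278) = 1394 (deficient)


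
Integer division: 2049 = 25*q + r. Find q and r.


2049 = 25 * 81 + 24
Check: 2025 + 24 = 2049

q = 81, r = 24


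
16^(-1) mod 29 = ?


Use the extended Euclidean algorithm on (29, 16); each row r = 29*s + 16*t:
r=29, s=1, t=0
r=16, s=0, t=1
q=1: r=13, s=1, t=-1   [29*(1) + 16*(-1) = 13]
q=1: r=3, s=-1, t=2   [29*(-1) + 16*(2) = 3]
q=4: r=1, s=5, t=-9   [29*(5) + 16*(-9) = 1]
q=3: r=0, s=-16, t=29   [29*(-16) + 16*(29) = 0]
GCD = 1 with t = -9, so 16*(-9) ≡ 1 (mod 29)
Inverse = -9 mod 29 = 20
Check: 16 * 20 = 320 ≡ 1 (mod 29)

16^(-1) ≡ 20 (mod 29)


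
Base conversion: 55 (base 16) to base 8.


55 (base 16) = 85 (decimal)
85 (decimal) = 125 (base 8)


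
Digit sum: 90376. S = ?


9 + 0 + 3 + 7 + 6 = 25


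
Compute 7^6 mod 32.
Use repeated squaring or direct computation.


7^1 mod 32 = 7
7^2 mod 32 = 17
7^3 mod 32 = 23
7^4 mod 32 = 1
7^5 mod 32 = 7
7^6 mod 32 = 17


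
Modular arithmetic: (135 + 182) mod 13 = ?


135 + 182 = 317
317 mod 13 = 5


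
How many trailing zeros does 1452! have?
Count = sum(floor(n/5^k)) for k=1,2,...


floor(1452/5) = 290
floor(1452/25) = 58
floor(1452/125) = 11
floor(1452/625) = 2
Total = 361

361 trailing zeros


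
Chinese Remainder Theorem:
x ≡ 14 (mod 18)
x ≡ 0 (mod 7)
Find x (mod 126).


M = 18*7 = 126
M1 = M/18 = 7, M2 = M/7 = 18
M1^(-1) mod 18 = 13, M2^(-1) mod 7 = 2
x = 14*7*13 + 0*18*2 = 1274
1274 mod 126 = 14
Check: 14 mod 18 = 14 ✓, 14 mod 7 = 0 ✓

x ≡ 14 (mod 126)


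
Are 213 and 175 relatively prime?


Euclidean algorithm:
213 = 1 * 175 + 38
175 = 4 * 38 + 23
38 = 1 * 23 + 15
23 = 1 * 15 + 8
15 = 1 * 8 + 7
8 = 1 * 7 + 1
7 = 7 * 1 + 0
GCD(213, 175) = 1

Yes, coprime (GCD = 1)


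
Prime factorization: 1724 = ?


1724 / 2 = 862
862 / 2 = 431
431 / 431 = 1
1724 = 2^2 × 431


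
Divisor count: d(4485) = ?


4485 = 3^1 × 5^1 × 13^1 × 23^1
d(4485) = (1+1) × (1+1) × (1+1) × (1+1) = 16

16 divisors


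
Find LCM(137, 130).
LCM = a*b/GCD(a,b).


GCD(137, 130) = 1
LCM = 137*130/1 = 17810/1 = 17810

LCM = 17810


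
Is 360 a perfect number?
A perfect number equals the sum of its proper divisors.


Proper divisors of 360: 1, 2, 3, 4, 5, 6, 8, 9, 10, 12, 15, 18, 20, 24, 30, 36, 40, 45, 60, 72, 90, 120, 180
Sum = 1 + 2 + 3 + 4 + 5 + 6 + 8 + 9 + 10 + 12 + 15 + 18 + 20 + 24 + 30 + 36 + 40 + 45 + 60 + 72 + 90 + 120 + 180 = 810

No, 360 is not perfect (810 ≠ 360)


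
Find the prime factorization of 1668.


1668 / 2 = 834
834 / 2 = 417
417 / 3 = 139
139 / 139 = 1
1668 = 2^2 × 3 × 139


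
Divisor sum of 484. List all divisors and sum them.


Divisors of 484: 1, 2, 4, 11, 22, 44, 121, 242, 484
Sum = 1 + 2 + 4 + 11 + 22 + 44 + 121 + 242 + 484 = 931

σ(484) = 931


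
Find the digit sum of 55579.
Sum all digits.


5 + 5 + 5 + 7 + 9 = 31


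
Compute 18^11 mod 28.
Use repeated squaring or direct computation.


18^1 mod 28 = 18
18^2 mod 28 = 16
18^3 mod 28 = 8
18^4 mod 28 = 4
18^5 mod 28 = 16
18^6 mod 28 = 8
18^7 mod 28 = 4
18^8 mod 28 = 16
18^9 mod 28 = 8
18^10 mod 28 = 4
18^11 mod 28 = 16


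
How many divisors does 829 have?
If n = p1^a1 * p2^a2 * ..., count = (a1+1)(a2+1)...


829 = 829^1
d(829) = (1+1) = 2

2 divisors


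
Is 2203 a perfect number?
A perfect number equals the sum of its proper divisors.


Proper divisors of 2203: 1
Sum = 1 = 1

No, 2203 is not perfect (1 ≠ 2203)


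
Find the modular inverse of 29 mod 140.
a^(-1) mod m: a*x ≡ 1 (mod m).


Use the extended Euclidean algorithm on (140, 29); each row r = 140*s + 29*t:
r=140, s=1, t=0
r=29, s=0, t=1
q=4: r=24, s=1, t=-4   [140*(1) + 29*(-4) = 24]
q=1: r=5, s=-1, t=5   [140*(-1) + 29*(5) = 5]
q=4: r=4, s=5, t=-24   [140*(5) + 29*(-24) = 4]
q=1: r=1, s=-6, t=29   [140*(-6) + 29*(29) = 1]
q=4: r=0, s=29, t=-140   [140*(29) + 29*(-140) = 0]
GCD = 1 with t = 29, so 29*(29) ≡ 1 (mod 140)
Inverse = 29 mod 140 = 29
Check: 29 * 29 = 841 ≡ 1 (mod 140)

29^(-1) ≡ 29 (mod 140)
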